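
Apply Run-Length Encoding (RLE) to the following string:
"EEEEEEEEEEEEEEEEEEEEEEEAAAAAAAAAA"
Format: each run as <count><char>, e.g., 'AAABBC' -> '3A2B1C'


Scanning runs left to right:
  i=0: run of 'E' x 23 -> '23E'
  i=23: run of 'A' x 10 -> '10A'

RLE = 23E10A


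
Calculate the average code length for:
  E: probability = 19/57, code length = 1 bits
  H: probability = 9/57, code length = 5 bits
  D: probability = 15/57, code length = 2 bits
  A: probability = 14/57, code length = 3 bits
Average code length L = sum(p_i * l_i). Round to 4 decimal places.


Weighted contributions p_i * l_i:
  E: (19/57) * 1 = 19/57
  H: (9/57) * 5 = 45/57
  D: (15/57) * 2 = 30/57
  A: (14/57) * 3 = 42/57
Sum = (19 + 45 + 30 + 42)/57 = 136/57

L = 136/57 = 2.3860 bits/symbol


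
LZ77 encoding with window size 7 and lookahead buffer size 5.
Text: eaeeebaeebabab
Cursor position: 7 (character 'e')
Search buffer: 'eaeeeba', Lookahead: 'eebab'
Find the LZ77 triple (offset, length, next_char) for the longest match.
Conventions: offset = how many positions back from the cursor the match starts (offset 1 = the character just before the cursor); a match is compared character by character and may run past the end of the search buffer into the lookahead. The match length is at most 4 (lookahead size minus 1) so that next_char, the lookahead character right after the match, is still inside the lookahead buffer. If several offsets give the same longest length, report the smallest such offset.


Try each offset into the search buffer:
  offset=1 (pos 6, char 'a'): match length 0
  offset=2 (pos 5, char 'b'): match length 0
  offset=3 (pos 4, char 'e'): match length 1
  offset=4 (pos 3, char 'e'): match length 4
  offset=5 (pos 2, char 'e'): match length 2
  offset=6 (pos 1, char 'a'): match length 0
  offset=7 (pos 0, char 'e'): match length 1
Longest match has length 4 at offset 4.
next_char = character at position 7 + 4 = 11 -> 'b'

Best match: offset=4, length=4 (matching 'eeba' starting at position 3)
LZ77 triple: (4, 4, 'b')


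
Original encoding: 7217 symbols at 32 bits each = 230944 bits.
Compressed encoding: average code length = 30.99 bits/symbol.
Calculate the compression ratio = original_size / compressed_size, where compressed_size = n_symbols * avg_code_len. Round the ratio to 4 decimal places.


original_size = n_symbols * orig_bits = 7217 * 32 = 230944 bits
compressed_size = n_symbols * avg_code_len = 7217 * 30.99 = 223654.83 bits
ratio = original_size / compressed_size = 230944 / 223654.83 = 1.0326

Compression ratio = 1.0326


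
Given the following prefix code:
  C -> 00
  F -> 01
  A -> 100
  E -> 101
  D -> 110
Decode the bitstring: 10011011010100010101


Decoding step by step:
Bits 100 -> A
Bits 110 -> D
Bits 110 -> D
Bits 101 -> E
Bits 00 -> C
Bits 01 -> F
Bits 01 -> F
Bits 01 -> F


Decoded message: ADDECFFF


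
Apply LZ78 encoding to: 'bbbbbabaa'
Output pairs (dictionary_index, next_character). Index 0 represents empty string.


LZ78 encoding steps:
Dictionary: {0: ''}
Step 1: w='' (idx 0), next='b' -> output (0, 'b'), add 'b' as idx 1
Step 2: w='b' (idx 1), next='b' -> output (1, 'b'), add 'bb' as idx 2
Step 3: w='bb' (idx 2), next='a' -> output (2, 'a'), add 'bba' as idx 3
Step 4: w='b' (idx 1), next='a' -> output (1, 'a'), add 'ba' as idx 4
Step 5: w='' (idx 0), next='a' -> output (0, 'a'), add 'a' as idx 5


Encoded: [(0, 'b'), (1, 'b'), (2, 'a'), (1, 'a'), (0, 'a')]


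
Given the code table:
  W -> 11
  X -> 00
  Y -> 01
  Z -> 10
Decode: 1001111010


Decoding:
10 -> Z
01 -> Y
11 -> W
10 -> Z
10 -> Z


Result: ZYWZZ


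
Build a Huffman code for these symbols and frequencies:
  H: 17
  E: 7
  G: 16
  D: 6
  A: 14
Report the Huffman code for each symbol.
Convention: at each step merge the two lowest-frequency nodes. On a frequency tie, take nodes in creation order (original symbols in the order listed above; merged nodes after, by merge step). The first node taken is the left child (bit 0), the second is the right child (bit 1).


Huffman tree construction:
Step 1: Merge D(6) + E(7) = 13
Step 2: Merge (D+E)(13) + A(14) = 27
Step 3: Merge G(16) + H(17) = 33
Step 4: Merge ((D+E)+A)(27) + (G+H)(33) = 60
Read each symbol's code off the tree from the root (left child = 0, right child = 1).

Codes:
  H: 11 (length 2)
  E: 001 (length 3)
  G: 10 (length 2)
  D: 000 (length 3)
  A: 01 (length 2)
Average code length: 133/60 = 2.2167 bits/symbol


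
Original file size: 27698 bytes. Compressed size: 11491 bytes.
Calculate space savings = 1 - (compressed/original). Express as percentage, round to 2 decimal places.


ratio = compressed/original = 11491/27698 = 0.414867
savings = 1 - ratio = 1 - 0.414867 = 0.585133
as a percentage: 0.585133 * 100 = 58.51%

Space savings = 1 - 11491/27698 = 58.51%


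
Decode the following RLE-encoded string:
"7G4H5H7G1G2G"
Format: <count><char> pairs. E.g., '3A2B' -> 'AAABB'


Expanding each <count><char> pair:
  7G -> 'GGGGGGG'
  4H -> 'HHHH'
  5H -> 'HHHHH'
  7G -> 'GGGGGGG'
  1G -> 'G'
  2G -> 'GG'

Decoded = GGGGGGGHHHHHHHHHGGGGGGGGGG


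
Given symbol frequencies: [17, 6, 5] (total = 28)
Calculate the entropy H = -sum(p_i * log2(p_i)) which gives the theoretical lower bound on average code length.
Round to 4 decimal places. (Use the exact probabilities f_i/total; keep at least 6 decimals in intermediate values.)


Per-symbol terms -p_i * log2(p_i) with p_i = f_i/28:
  p = 17/28 = 0.607143: log2(p) = -0.719892, -p*log2(p) = 0.437077
  p = 6/28 = 0.214286: log2(p) = -2.222392, -p*log2(p) = 0.476227
  p = 5/28 = 0.178571: log2(p) = -2.485427, -p*log2(p) = 0.443826
H = 0.437077 + 0.476227 + 0.443826 = 1.357130

H = 1.3571 bits/symbol


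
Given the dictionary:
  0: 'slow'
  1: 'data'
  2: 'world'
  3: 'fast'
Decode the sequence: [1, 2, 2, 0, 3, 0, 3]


Look up each index in the dictionary:
  1 -> 'data'
  2 -> 'world'
  2 -> 'world'
  0 -> 'slow'
  3 -> 'fast'
  0 -> 'slow'
  3 -> 'fast'

Decoded: "data world world slow fast slow fast"


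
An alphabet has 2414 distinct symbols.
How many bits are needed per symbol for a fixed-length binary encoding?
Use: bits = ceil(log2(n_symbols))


log2(2414) = 11.2372
Bracket: 2^11 = 2048 < 2414 <= 2^12 = 4096
So ceil(log2(2414)) = 12

bits = ceil(log2(2414)) = ceil(11.2372) = 12 bits


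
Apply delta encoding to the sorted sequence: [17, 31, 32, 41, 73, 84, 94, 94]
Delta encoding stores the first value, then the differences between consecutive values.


First value: 17
Deltas:
  31 - 17 = 14
  32 - 31 = 1
  41 - 32 = 9
  73 - 41 = 32
  84 - 73 = 11
  94 - 84 = 10
  94 - 94 = 0


Delta encoded: [17, 14, 1, 9, 32, 11, 10, 0]


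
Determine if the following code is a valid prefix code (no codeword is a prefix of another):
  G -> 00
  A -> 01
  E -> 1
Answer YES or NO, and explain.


Checking each pair (does one codeword prefix another?):
  G='00' vs A='01': no prefix
  G='00' vs E='1': no prefix
  A='01' vs G='00': no prefix
  A='01' vs E='1': no prefix
  E='1' vs G='00': no prefix
  E='1' vs A='01': no prefix
No violation found over all pairs.

YES -- this is a valid prefix code. No codeword is a prefix of any other codeword.


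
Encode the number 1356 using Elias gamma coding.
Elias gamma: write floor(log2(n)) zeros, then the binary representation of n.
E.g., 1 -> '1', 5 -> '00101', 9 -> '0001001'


num_bits = floor(log2(1356)) + 1 = 11
leading_zeros = num_bits - 1 = 10
binary(1356) = 10101001100

Elias gamma(1356) = '0000000000' + '10101001100' = 000000000010101001100 (21 bits)


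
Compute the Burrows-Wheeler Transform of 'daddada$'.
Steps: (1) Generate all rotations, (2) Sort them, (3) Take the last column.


Rotations (sorted):
  0: $daddada -> last char: a
  1: a$daddad -> last char: d
  2: ada$dadd -> last char: d
  3: addada$d -> last char: d
  4: da$dadda -> last char: a
  5: dada$dad -> last char: d
  6: daddada$ -> last char: $
  7: ddada$da -> last char: a


BWT = adddad$a


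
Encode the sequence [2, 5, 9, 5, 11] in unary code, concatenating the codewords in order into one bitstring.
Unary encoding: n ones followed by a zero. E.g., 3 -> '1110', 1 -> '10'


Encode each number as n ones followed by a terminating 0:
  2 -> 110 (3 bits)
  5 -> 111110 (6 bits)
  9 -> 1111111110 (10 bits)
  5 -> 111110 (6 bits)
  11 -> 111111111110 (12 bits)
Total length = 3 + 6 + 10 + 6 + 12 = 37 bits.

Unary([2, 5, 9, 5, 11]) = 1101111101111111110111110111111111110 (37 bits)


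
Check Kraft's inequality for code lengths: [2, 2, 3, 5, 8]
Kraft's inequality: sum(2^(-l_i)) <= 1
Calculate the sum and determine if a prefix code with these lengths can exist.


Sum = 2^(-2) + 2^(-2) + 2^(-3) + 2^(-5) + 2^(-8)
    = 0.25 + 0.25 + 0.125 + 0.03125 + 0.00390625
    = 169/256 = 0.66015625
Since 0.66015625 <= 1, Kraft's inequality IS satisfied.
A prefix code with these lengths CAN exist.

Kraft sum = 0.66015625. Satisfied.


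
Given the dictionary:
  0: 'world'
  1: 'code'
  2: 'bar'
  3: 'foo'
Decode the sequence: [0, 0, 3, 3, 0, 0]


Look up each index in the dictionary:
  0 -> 'world'
  0 -> 'world'
  3 -> 'foo'
  3 -> 'foo'
  0 -> 'world'
  0 -> 'world'

Decoded: "world world foo foo world world"


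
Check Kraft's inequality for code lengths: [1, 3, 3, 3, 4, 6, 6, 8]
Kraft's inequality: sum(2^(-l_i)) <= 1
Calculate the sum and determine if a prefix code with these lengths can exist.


Sum = 2^(-1) + 2^(-3) + 2^(-3) + 2^(-3) + 2^(-4) + 2^(-6) + 2^(-6) + 2^(-8)
    = 0.5 + 0.125 + 0.125 + 0.125 + 0.0625 + 0.015625 + 0.015625 + 0.00390625
    = 249/256 = 0.97265625
Since 0.97265625 <= 1, Kraft's inequality IS satisfied.
A prefix code with these lengths CAN exist.

Kraft sum = 0.97265625. Satisfied.


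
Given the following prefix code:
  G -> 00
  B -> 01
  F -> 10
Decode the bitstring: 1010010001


Decoding step by step:
Bits 10 -> F
Bits 10 -> F
Bits 01 -> B
Bits 00 -> G
Bits 01 -> B


Decoded message: FFBGB


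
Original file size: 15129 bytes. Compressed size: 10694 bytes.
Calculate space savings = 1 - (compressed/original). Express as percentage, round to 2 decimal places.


ratio = compressed/original = 10694/15129 = 0.706854
savings = 1 - ratio = 1 - 0.706854 = 0.293146
as a percentage: 0.293146 * 100 = 29.31%

Space savings = 1 - 10694/15129 = 29.31%


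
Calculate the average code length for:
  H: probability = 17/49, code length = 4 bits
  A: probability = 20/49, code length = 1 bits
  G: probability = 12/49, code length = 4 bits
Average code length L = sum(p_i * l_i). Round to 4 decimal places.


Weighted contributions p_i * l_i:
  H: (17/49) * 4 = 68/49
  A: (20/49) * 1 = 20/49
  G: (12/49) * 4 = 48/49
Sum = (68 + 20 + 48)/49 = 136/49

L = 136/49 = 2.7755 bits/symbol


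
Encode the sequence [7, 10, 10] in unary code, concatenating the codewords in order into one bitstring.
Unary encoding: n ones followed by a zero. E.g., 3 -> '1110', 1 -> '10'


Encode each number as n ones followed by a terminating 0:
  7 -> 11111110 (8 bits)
  10 -> 11111111110 (11 bits)
  10 -> 11111111110 (11 bits)
Total length = 8 + 11 + 11 = 30 bits.

Unary([7, 10, 10]) = 111111101111111111011111111110 (30 bits)


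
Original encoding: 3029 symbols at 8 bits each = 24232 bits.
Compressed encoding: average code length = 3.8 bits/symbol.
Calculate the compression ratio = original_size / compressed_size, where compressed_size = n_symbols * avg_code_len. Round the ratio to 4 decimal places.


original_size = n_symbols * orig_bits = 3029 * 8 = 24232 bits
compressed_size = n_symbols * avg_code_len = 3029 * 3.8 = 11510.2 bits
ratio = original_size / compressed_size = 24232 / 11510.2 = 2.1053

Compression ratio = 2.1053


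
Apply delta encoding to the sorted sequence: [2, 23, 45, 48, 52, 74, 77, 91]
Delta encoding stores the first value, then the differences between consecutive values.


First value: 2
Deltas:
  23 - 2 = 21
  45 - 23 = 22
  48 - 45 = 3
  52 - 48 = 4
  74 - 52 = 22
  77 - 74 = 3
  91 - 77 = 14


Delta encoded: [2, 21, 22, 3, 4, 22, 3, 14]


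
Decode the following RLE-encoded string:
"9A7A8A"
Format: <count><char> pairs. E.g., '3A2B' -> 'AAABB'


Expanding each <count><char> pair:
  9A -> 'AAAAAAAAA'
  7A -> 'AAAAAAA'
  8A -> 'AAAAAAAA'

Decoded = AAAAAAAAAAAAAAAAAAAAAAAA


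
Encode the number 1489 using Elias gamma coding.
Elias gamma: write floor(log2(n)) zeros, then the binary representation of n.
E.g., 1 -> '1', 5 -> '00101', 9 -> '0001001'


num_bits = floor(log2(1489)) + 1 = 11
leading_zeros = num_bits - 1 = 10
binary(1489) = 10111010001

Elias gamma(1489) = '0000000000' + '10111010001' = 000000000010111010001 (21 bits)


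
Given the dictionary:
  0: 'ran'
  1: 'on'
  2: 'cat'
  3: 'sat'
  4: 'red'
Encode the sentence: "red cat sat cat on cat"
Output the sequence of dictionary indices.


Look up each word in the dictionary:
  'red' -> 4
  'cat' -> 2
  'sat' -> 3
  'cat' -> 2
  'on' -> 1
  'cat' -> 2

Encoded: [4, 2, 3, 2, 1, 2]


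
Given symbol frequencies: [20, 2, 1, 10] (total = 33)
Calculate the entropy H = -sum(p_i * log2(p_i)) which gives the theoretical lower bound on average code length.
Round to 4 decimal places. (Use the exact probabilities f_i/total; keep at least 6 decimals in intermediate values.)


Per-symbol terms -p_i * log2(p_i) with p_i = f_i/33:
  p = 20/33 = 0.606061: log2(p) = -0.722466, -p*log2(p) = 0.437858
  p = 2/33 = 0.060606: log2(p) = -4.044394, -p*log2(p) = 0.245115
  p = 1/33 = 0.030303: log2(p) = -5.044394, -p*log2(p) = 0.152860
  p = 10/33 = 0.303030: log2(p) = -1.722466, -p*log2(p) = 0.521959
H = 0.437858 + 0.245115 + 0.152860 + 0.521959 = 1.357792

H = 1.3578 bits/symbol


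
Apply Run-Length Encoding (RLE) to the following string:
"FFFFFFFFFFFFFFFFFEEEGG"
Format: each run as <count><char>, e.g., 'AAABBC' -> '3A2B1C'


Scanning runs left to right:
  i=0: run of 'F' x 17 -> '17F'
  i=17: run of 'E' x 3 -> '3E'
  i=20: run of 'G' x 2 -> '2G'

RLE = 17F3E2G


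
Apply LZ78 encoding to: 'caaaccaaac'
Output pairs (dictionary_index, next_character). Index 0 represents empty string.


LZ78 encoding steps:
Dictionary: {0: ''}
Step 1: w='' (idx 0), next='c' -> output (0, 'c'), add 'c' as idx 1
Step 2: w='' (idx 0), next='a' -> output (0, 'a'), add 'a' as idx 2
Step 3: w='a' (idx 2), next='a' -> output (2, 'a'), add 'aa' as idx 3
Step 4: w='c' (idx 1), next='c' -> output (1, 'c'), add 'cc' as idx 4
Step 5: w='aa' (idx 3), next='a' -> output (3, 'a'), add 'aaa' as idx 5
Step 6: w='c' (idx 1), end of input -> output (1, '')


Encoded: [(0, 'c'), (0, 'a'), (2, 'a'), (1, 'c'), (3, 'a'), (1, '')]


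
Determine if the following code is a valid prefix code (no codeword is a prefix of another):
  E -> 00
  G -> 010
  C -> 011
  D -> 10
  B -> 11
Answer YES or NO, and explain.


Checking each pair (does one codeword prefix another?):
  E='00' vs G='010': no prefix
  E='00' vs C='011': no prefix
  E='00' vs D='10': no prefix
  E='00' vs B='11': no prefix
  G='010' vs E='00': no prefix
  G='010' vs C='011': no prefix
  G='010' vs D='10': no prefix
  G='010' vs B='11': no prefix
  C='011' vs E='00': no prefix
  C='011' vs G='010': no prefix
  C='011' vs D='10': no prefix
  C='011' vs B='11': no prefix
  D='10' vs E='00': no prefix
  D='10' vs G='010': no prefix
  D='10' vs C='011': no prefix
  D='10' vs B='11': no prefix
  B='11' vs E='00': no prefix
  B='11' vs G='010': no prefix
  B='11' vs C='011': no prefix
  B='11' vs D='10': no prefix
No violation found over all pairs.

YES -- this is a valid prefix code. No codeword is a prefix of any other codeword.


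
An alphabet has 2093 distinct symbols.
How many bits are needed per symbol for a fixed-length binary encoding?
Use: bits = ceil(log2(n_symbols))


log2(2093) = 11.0314
Bracket: 2^11 = 2048 < 2093 <= 2^12 = 4096
So ceil(log2(2093)) = 12

bits = ceil(log2(2093)) = ceil(11.0314) = 12 bits


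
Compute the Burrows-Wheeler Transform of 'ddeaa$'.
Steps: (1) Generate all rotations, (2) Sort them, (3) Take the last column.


Rotations (sorted):
  0: $ddeaa -> last char: a
  1: a$ddea -> last char: a
  2: aa$dde -> last char: e
  3: ddeaa$ -> last char: $
  4: deaa$d -> last char: d
  5: eaa$dd -> last char: d


BWT = aae$dd


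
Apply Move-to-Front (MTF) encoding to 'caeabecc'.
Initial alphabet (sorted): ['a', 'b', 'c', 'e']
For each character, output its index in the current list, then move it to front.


MTF encoding:
'c': index 2 in ['a', 'b', 'c', 'e'] -> ['c', 'a', 'b', 'e']
'a': index 1 in ['c', 'a', 'b', 'e'] -> ['a', 'c', 'b', 'e']
'e': index 3 in ['a', 'c', 'b', 'e'] -> ['e', 'a', 'c', 'b']
'a': index 1 in ['e', 'a', 'c', 'b'] -> ['a', 'e', 'c', 'b']
'b': index 3 in ['a', 'e', 'c', 'b'] -> ['b', 'a', 'e', 'c']
'e': index 2 in ['b', 'a', 'e', 'c'] -> ['e', 'b', 'a', 'c']
'c': index 3 in ['e', 'b', 'a', 'c'] -> ['c', 'e', 'b', 'a']
'c': index 0 in ['c', 'e', 'b', 'a'] -> ['c', 'e', 'b', 'a']


Output: [2, 1, 3, 1, 3, 2, 3, 0]


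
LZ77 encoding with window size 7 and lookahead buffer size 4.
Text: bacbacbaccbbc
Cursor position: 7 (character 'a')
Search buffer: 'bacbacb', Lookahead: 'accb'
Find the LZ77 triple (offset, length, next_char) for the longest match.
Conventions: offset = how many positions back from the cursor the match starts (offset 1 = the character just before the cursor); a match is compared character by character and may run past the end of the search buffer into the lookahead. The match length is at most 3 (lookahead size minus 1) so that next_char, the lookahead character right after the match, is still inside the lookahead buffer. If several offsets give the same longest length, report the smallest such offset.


Try each offset into the search buffer:
  offset=1 (pos 6, char 'b'): match length 0
  offset=2 (pos 5, char 'c'): match length 0
  offset=3 (pos 4, char 'a'): match length 2
  offset=4 (pos 3, char 'b'): match length 0
  offset=5 (pos 2, char 'c'): match length 0
  offset=6 (pos 1, char 'a'): match length 2
  offset=7 (pos 0, char 'b'): match length 0
Longest match has length 2, found at offsets 3, 6; take the smallest, offset 3.
next_char = character at position 7 + 2 = 9 -> 'c'

Best match: offset=3, length=2 (matching 'ac' starting at position 4)
LZ77 triple: (3, 2, 'c')


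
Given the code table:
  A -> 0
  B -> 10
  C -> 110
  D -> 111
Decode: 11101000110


Decoding:
111 -> D
0 -> A
10 -> B
0 -> A
0 -> A
110 -> C


Result: DABAAC


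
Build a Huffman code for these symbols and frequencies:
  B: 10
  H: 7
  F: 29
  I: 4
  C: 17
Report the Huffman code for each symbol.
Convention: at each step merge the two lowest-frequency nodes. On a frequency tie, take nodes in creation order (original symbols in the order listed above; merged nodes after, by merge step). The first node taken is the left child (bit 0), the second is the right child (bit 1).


Huffman tree construction:
Step 1: Merge I(4) + H(7) = 11
Step 2: Merge B(10) + (I+H)(11) = 21
Step 3: Merge C(17) + (B+(I+H))(21) = 38
Step 4: Merge F(29) + (C+(B+(I+H)))(38) = 67
Read each symbol's code off the tree from the root (left child = 0, right child = 1).

Codes:
  B: 110 (length 3)
  H: 1111 (length 4)
  F: 0 (length 1)
  I: 1110 (length 4)
  C: 10 (length 2)
Average code length: 137/67 = 2.0448 bits/symbol


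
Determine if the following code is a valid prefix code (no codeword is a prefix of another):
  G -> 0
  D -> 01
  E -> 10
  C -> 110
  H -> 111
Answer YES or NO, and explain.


Checking each pair (does one codeword prefix another?):
  G='0' vs D='01': prefix -- VIOLATION

NO -- this is NOT a valid prefix code. G (0) is a prefix of D (01).


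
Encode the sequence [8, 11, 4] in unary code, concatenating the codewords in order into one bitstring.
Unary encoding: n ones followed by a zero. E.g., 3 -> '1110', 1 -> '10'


Encode each number as n ones followed by a terminating 0:
  8 -> 111111110 (9 bits)
  11 -> 111111111110 (12 bits)
  4 -> 11110 (5 bits)
Total length = 9 + 12 + 5 = 26 bits.

Unary([8, 11, 4]) = 11111111011111111111011110 (26 bits)


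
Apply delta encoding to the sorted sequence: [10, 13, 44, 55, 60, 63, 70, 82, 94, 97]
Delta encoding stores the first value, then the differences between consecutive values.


First value: 10
Deltas:
  13 - 10 = 3
  44 - 13 = 31
  55 - 44 = 11
  60 - 55 = 5
  63 - 60 = 3
  70 - 63 = 7
  82 - 70 = 12
  94 - 82 = 12
  97 - 94 = 3


Delta encoded: [10, 3, 31, 11, 5, 3, 7, 12, 12, 3]


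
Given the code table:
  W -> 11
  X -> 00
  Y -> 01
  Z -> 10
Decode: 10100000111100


Decoding:
10 -> Z
10 -> Z
00 -> X
00 -> X
11 -> W
11 -> W
00 -> X


Result: ZZXXWWX


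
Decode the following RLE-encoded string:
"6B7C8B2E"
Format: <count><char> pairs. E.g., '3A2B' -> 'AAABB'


Expanding each <count><char> pair:
  6B -> 'BBBBBB'
  7C -> 'CCCCCCC'
  8B -> 'BBBBBBBB'
  2E -> 'EE'

Decoded = BBBBBBCCCCCCCBBBBBBBBEE


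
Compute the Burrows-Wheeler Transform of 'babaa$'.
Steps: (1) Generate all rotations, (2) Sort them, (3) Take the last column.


Rotations (sorted):
  0: $babaa -> last char: a
  1: a$baba -> last char: a
  2: aa$bab -> last char: b
  3: abaa$b -> last char: b
  4: baa$ba -> last char: a
  5: babaa$ -> last char: $


BWT = aabba$


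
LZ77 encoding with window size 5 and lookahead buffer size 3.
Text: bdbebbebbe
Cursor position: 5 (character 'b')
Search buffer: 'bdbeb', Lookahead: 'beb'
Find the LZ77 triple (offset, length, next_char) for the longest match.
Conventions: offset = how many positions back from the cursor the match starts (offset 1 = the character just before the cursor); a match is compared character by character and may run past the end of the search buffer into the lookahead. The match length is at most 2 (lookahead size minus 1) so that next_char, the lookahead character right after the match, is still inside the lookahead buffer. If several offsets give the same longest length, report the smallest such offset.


Try each offset into the search buffer:
  offset=1 (pos 4, char 'b'): match length 1
  offset=2 (pos 3, char 'e'): match length 0
  offset=3 (pos 2, char 'b'): match length 2
  offset=4 (pos 1, char 'd'): match length 0
  offset=5 (pos 0, char 'b'): match length 1
Longest match has length 2 at offset 3.
next_char = character at position 5 + 2 = 7 -> 'b'

Best match: offset=3, length=2 (matching 'be' starting at position 2)
LZ77 triple: (3, 2, 'b')


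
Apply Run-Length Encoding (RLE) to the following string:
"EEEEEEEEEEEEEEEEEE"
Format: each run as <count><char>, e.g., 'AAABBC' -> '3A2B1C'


Scanning runs left to right:
  i=0: run of 'E' x 18 -> '18E'

RLE = 18E


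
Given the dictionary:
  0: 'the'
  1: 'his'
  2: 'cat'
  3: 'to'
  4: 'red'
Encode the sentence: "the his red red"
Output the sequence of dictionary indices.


Look up each word in the dictionary:
  'the' -> 0
  'his' -> 1
  'red' -> 4
  'red' -> 4

Encoded: [0, 1, 4, 4]


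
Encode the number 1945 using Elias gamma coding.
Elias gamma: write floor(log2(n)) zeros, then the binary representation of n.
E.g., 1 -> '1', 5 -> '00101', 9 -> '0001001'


num_bits = floor(log2(1945)) + 1 = 11
leading_zeros = num_bits - 1 = 10
binary(1945) = 11110011001

Elias gamma(1945) = '0000000000' + '11110011001' = 000000000011110011001 (21 bits)


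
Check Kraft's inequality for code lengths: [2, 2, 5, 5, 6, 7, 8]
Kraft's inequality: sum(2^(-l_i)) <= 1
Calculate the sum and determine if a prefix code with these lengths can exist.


Sum = 2^(-2) + 2^(-2) + 2^(-5) + 2^(-5) + 2^(-6) + 2^(-7) + 2^(-8)
    = 0.25 + 0.25 + 0.03125 + 0.03125 + 0.015625 + 0.0078125 + 0.00390625
    = 151/256 = 0.58984375
Since 0.58984375 <= 1, Kraft's inequality IS satisfied.
A prefix code with these lengths CAN exist.

Kraft sum = 0.58984375. Satisfied.


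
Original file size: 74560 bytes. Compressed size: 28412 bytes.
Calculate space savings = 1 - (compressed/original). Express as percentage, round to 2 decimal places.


ratio = compressed/original = 28412/74560 = 0.381062
savings = 1 - ratio = 1 - 0.381062 = 0.618938
as a percentage: 0.618938 * 100 = 61.89%

Space savings = 1 - 28412/74560 = 61.89%


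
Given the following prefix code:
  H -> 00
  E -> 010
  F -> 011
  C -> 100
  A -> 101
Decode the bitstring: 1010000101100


Decoding step by step:
Bits 101 -> A
Bits 00 -> H
Bits 00 -> H
Bits 101 -> A
Bits 100 -> C


Decoded message: AHHAC


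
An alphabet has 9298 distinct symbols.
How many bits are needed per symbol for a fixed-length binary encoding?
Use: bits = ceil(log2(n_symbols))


log2(9298) = 13.1827
Bracket: 2^13 = 8192 < 9298 <= 2^14 = 16384
So ceil(log2(9298)) = 14

bits = ceil(log2(9298)) = ceil(13.1827) = 14 bits


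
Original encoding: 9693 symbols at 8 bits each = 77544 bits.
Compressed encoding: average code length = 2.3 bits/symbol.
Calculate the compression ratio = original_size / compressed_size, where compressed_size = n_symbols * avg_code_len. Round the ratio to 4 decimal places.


original_size = n_symbols * orig_bits = 9693 * 8 = 77544 bits
compressed_size = n_symbols * avg_code_len = 9693 * 2.3 = 22293.9 bits
ratio = original_size / compressed_size = 77544 / 22293.9 = 3.4783

Compression ratio = 3.4783


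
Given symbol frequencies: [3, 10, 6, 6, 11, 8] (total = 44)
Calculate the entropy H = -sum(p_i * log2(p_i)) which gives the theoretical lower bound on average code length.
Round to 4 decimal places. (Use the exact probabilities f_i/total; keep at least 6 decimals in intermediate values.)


Per-symbol terms -p_i * log2(p_i) with p_i = f_i/44:
  p = 3/44 = 0.068182: log2(p) = -3.874469, -p*log2(p) = 0.264168
  p = 10/44 = 0.227273: log2(p) = -2.137504, -p*log2(p) = 0.485796
  p = 6/44 = 0.136364: log2(p) = -2.874469, -p*log2(p) = 0.391973
  p = 6/44 = 0.136364: log2(p) = -2.874469, -p*log2(p) = 0.391973
  p = 11/44 = 0.250000: log2(p) = -2.000000, -p*log2(p) = 0.500000
  p = 8/44 = 0.181818: log2(p) = -2.459432, -p*log2(p) = 0.447169
H = 0.264168 + 0.485796 + 0.391973 + 0.391973 + 0.500000 + 0.447169 = 2.481079

H = 2.4811 bits/symbol


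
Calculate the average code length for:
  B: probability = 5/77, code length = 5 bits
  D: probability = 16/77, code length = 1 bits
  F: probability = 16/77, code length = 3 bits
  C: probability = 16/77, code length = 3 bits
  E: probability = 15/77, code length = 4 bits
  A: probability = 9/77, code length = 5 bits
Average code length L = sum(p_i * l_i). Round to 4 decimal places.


Weighted contributions p_i * l_i:
  B: (5/77) * 5 = 25/77
  D: (16/77) * 1 = 16/77
  F: (16/77) * 3 = 48/77
  C: (16/77) * 3 = 48/77
  E: (15/77) * 4 = 60/77
  A: (9/77) * 5 = 45/77
Sum = (25 + 16 + 48 + 48 + 60 + 45)/77 = 242/77

L = 242/77 = 3.1429 bits/symbol


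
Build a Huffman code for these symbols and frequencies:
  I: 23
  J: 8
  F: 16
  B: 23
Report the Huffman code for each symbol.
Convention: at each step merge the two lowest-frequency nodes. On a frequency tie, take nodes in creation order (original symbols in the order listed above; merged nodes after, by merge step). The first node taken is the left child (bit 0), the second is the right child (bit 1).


Huffman tree construction:
Step 1: Merge J(8) + F(16) = 24
Step 2: Merge I(23) + B(23) = 46
Step 3: Merge (J+F)(24) + (I+B)(46) = 70
Read each symbol's code off the tree from the root (left child = 0, right child = 1).

Codes:
  I: 10 (length 2)
  J: 00 (length 2)
  F: 01 (length 2)
  B: 11 (length 2)
Average code length: 140/70 = 2.0000 bits/symbol


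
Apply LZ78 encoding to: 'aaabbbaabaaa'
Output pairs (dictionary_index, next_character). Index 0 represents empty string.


LZ78 encoding steps:
Dictionary: {0: ''}
Step 1: w='' (idx 0), next='a' -> output (0, 'a'), add 'a' as idx 1
Step 2: w='a' (idx 1), next='a' -> output (1, 'a'), add 'aa' as idx 2
Step 3: w='' (idx 0), next='b' -> output (0, 'b'), add 'b' as idx 3
Step 4: w='b' (idx 3), next='b' -> output (3, 'b'), add 'bb' as idx 4
Step 5: w='aa' (idx 2), next='b' -> output (2, 'b'), add 'aab' as idx 5
Step 6: w='aa' (idx 2), next='a' -> output (2, 'a'), add 'aaa' as idx 6


Encoded: [(0, 'a'), (1, 'a'), (0, 'b'), (3, 'b'), (2, 'b'), (2, 'a')]


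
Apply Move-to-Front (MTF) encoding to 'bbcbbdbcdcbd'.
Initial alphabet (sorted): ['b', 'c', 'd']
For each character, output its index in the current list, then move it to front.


MTF encoding:
'b': index 0 in ['b', 'c', 'd'] -> ['b', 'c', 'd']
'b': index 0 in ['b', 'c', 'd'] -> ['b', 'c', 'd']
'c': index 1 in ['b', 'c', 'd'] -> ['c', 'b', 'd']
'b': index 1 in ['c', 'b', 'd'] -> ['b', 'c', 'd']
'b': index 0 in ['b', 'c', 'd'] -> ['b', 'c', 'd']
'd': index 2 in ['b', 'c', 'd'] -> ['d', 'b', 'c']
'b': index 1 in ['d', 'b', 'c'] -> ['b', 'd', 'c']
'c': index 2 in ['b', 'd', 'c'] -> ['c', 'b', 'd']
'd': index 2 in ['c', 'b', 'd'] -> ['d', 'c', 'b']
'c': index 1 in ['d', 'c', 'b'] -> ['c', 'd', 'b']
'b': index 2 in ['c', 'd', 'b'] -> ['b', 'c', 'd']
'd': index 2 in ['b', 'c', 'd'] -> ['d', 'b', 'c']


Output: [0, 0, 1, 1, 0, 2, 1, 2, 2, 1, 2, 2]


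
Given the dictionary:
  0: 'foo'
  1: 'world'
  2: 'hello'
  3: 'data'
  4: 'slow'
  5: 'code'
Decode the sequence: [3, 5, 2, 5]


Look up each index in the dictionary:
  3 -> 'data'
  5 -> 'code'
  2 -> 'hello'
  5 -> 'code'

Decoded: "data code hello code"


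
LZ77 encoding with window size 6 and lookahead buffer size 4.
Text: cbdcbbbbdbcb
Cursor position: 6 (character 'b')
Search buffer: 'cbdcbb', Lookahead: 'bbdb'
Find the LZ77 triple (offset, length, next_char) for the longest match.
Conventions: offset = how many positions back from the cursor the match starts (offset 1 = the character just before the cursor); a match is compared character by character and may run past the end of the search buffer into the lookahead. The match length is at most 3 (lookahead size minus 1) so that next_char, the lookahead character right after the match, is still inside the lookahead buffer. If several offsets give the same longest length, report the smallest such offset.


Try each offset into the search buffer:
  offset=1 (pos 5, char 'b'): match length 2
  offset=2 (pos 4, char 'b'): match length 2
  offset=3 (pos 3, char 'c'): match length 0
  offset=4 (pos 2, char 'd'): match length 0
  offset=5 (pos 1, char 'b'): match length 1
  offset=6 (pos 0, char 'c'): match length 0
Longest match has length 2, found at offsets 1, 2; take the smallest, offset 1.
next_char = character at position 6 + 2 = 8 -> 'd'

Best match: offset=1, length=2 (matching 'bb' starting at position 5)
LZ77 triple: (1, 2, 'd')


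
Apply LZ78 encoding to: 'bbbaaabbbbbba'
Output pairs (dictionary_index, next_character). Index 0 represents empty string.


LZ78 encoding steps:
Dictionary: {0: ''}
Step 1: w='' (idx 0), next='b' -> output (0, 'b'), add 'b' as idx 1
Step 2: w='b' (idx 1), next='b' -> output (1, 'b'), add 'bb' as idx 2
Step 3: w='' (idx 0), next='a' -> output (0, 'a'), add 'a' as idx 3
Step 4: w='a' (idx 3), next='a' -> output (3, 'a'), add 'aa' as idx 4
Step 5: w='bb' (idx 2), next='b' -> output (2, 'b'), add 'bbb' as idx 5
Step 6: w='bbb' (idx 5), next='a' -> output (5, 'a'), add 'bbba' as idx 6


Encoded: [(0, 'b'), (1, 'b'), (0, 'a'), (3, 'a'), (2, 'b'), (5, 'a')]


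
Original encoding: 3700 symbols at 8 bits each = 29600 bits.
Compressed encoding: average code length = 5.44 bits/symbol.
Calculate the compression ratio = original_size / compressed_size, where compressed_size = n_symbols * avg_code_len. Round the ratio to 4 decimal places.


original_size = n_symbols * orig_bits = 3700 * 8 = 29600 bits
compressed_size = n_symbols * avg_code_len = 3700 * 5.44 = 20128.0 bits
ratio = original_size / compressed_size = 29600 / 20128.0 = 1.4706

Compression ratio = 1.4706


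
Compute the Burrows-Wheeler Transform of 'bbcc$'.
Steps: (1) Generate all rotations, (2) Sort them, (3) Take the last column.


Rotations (sorted):
  0: $bbcc -> last char: c
  1: bbcc$ -> last char: $
  2: bcc$b -> last char: b
  3: c$bbc -> last char: c
  4: cc$bb -> last char: b


BWT = c$bcb


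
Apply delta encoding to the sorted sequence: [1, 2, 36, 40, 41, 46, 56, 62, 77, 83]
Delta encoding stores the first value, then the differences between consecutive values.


First value: 1
Deltas:
  2 - 1 = 1
  36 - 2 = 34
  40 - 36 = 4
  41 - 40 = 1
  46 - 41 = 5
  56 - 46 = 10
  62 - 56 = 6
  77 - 62 = 15
  83 - 77 = 6


Delta encoded: [1, 1, 34, 4, 1, 5, 10, 6, 15, 6]


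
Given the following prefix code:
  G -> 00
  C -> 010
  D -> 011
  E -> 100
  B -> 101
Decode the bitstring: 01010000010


Decoding step by step:
Bits 010 -> C
Bits 100 -> E
Bits 00 -> G
Bits 010 -> C


Decoded message: CEGC


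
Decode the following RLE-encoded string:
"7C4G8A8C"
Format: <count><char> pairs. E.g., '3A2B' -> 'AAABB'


Expanding each <count><char> pair:
  7C -> 'CCCCCCC'
  4G -> 'GGGG'
  8A -> 'AAAAAAAA'
  8C -> 'CCCCCCCC'

Decoded = CCCCCCCGGGGAAAAAAAACCCCCCCC


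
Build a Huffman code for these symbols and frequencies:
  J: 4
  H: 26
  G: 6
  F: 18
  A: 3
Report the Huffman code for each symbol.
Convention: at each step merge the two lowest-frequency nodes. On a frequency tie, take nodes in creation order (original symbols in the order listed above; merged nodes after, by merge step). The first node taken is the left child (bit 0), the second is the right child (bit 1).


Huffman tree construction:
Step 1: Merge A(3) + J(4) = 7
Step 2: Merge G(6) + (A+J)(7) = 13
Step 3: Merge (G+(A+J))(13) + F(18) = 31
Step 4: Merge H(26) + ((G+(A+J))+F)(31) = 57
Read each symbol's code off the tree from the root (left child = 0, right child = 1).

Codes:
  J: 1011 (length 4)
  H: 0 (length 1)
  G: 100 (length 3)
  F: 11 (length 2)
  A: 1010 (length 4)
Average code length: 108/57 = 1.8947 bits/symbol


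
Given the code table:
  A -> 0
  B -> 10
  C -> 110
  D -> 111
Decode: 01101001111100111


Decoding:
0 -> A
110 -> C
10 -> B
0 -> A
111 -> D
110 -> C
0 -> A
111 -> D


Result: ACBADCAD


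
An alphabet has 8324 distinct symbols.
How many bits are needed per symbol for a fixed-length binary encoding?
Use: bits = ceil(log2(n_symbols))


log2(8324) = 13.0231
Bracket: 2^13 = 8192 < 8324 <= 2^14 = 16384
So ceil(log2(8324)) = 14

bits = ceil(log2(8324)) = ceil(13.0231) = 14 bits


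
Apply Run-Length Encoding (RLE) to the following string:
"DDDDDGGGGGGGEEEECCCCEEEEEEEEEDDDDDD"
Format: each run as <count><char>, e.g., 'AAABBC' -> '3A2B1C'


Scanning runs left to right:
  i=0: run of 'D' x 5 -> '5D'
  i=5: run of 'G' x 7 -> '7G'
  i=12: run of 'E' x 4 -> '4E'
  i=16: run of 'C' x 4 -> '4C'
  i=20: run of 'E' x 9 -> '9E'
  i=29: run of 'D' x 6 -> '6D'

RLE = 5D7G4E4C9E6D


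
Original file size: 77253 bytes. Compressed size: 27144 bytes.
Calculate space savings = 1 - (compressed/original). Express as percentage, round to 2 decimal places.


ratio = compressed/original = 27144/77253 = 0.351365
savings = 1 - ratio = 1 - 0.351365 = 0.648635
as a percentage: 0.648635 * 100 = 64.86%

Space savings = 1 - 27144/77253 = 64.86%


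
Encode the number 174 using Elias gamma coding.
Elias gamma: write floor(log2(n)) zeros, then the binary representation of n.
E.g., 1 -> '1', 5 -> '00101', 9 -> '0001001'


num_bits = floor(log2(174)) + 1 = 8
leading_zeros = num_bits - 1 = 7
binary(174) = 10101110

Elias gamma(174) = '0000000' + '10101110' = 000000010101110 (15 bits)


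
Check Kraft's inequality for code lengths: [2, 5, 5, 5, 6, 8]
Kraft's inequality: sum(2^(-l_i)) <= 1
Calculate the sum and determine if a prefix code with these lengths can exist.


Sum = 2^(-2) + 2^(-5) + 2^(-5) + 2^(-5) + 2^(-6) + 2^(-8)
    = 0.25 + 0.03125 + 0.03125 + 0.03125 + 0.015625 + 0.00390625
    = 93/256 = 0.36328125
Since 0.36328125 <= 1, Kraft's inequality IS satisfied.
A prefix code with these lengths CAN exist.

Kraft sum = 0.36328125. Satisfied.


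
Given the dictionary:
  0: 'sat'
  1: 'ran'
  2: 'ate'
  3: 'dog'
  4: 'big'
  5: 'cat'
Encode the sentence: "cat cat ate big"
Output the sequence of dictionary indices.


Look up each word in the dictionary:
  'cat' -> 5
  'cat' -> 5
  'ate' -> 2
  'big' -> 4

Encoded: [5, 5, 2, 4]


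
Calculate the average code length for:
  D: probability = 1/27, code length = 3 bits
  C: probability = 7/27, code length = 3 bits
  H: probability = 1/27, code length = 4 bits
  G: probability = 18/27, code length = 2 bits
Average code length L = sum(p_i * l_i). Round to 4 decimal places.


Weighted contributions p_i * l_i:
  D: (1/27) * 3 = 3/27
  C: (7/27) * 3 = 21/27
  H: (1/27) * 4 = 4/27
  G: (18/27) * 2 = 36/27
Sum = (3 + 21 + 4 + 36)/27 = 64/27

L = 64/27 = 2.3704 bits/symbol


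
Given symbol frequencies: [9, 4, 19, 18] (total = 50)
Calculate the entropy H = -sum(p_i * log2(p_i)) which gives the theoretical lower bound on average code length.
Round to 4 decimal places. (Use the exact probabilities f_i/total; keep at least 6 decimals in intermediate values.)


Per-symbol terms -p_i * log2(p_i) with p_i = f_i/50:
  p = 9/50 = 0.180000: log2(p) = -2.473931, -p*log2(p) = 0.445308
  p = 4/50 = 0.080000: log2(p) = -3.643856, -p*log2(p) = 0.291508
  p = 19/50 = 0.380000: log2(p) = -1.395929, -p*log2(p) = 0.530453
  p = 18/50 = 0.360000: log2(p) = -1.473931, -p*log2(p) = 0.530615
H = 0.445308 + 0.291508 + 0.530453 + 0.530615 = 1.797884

H = 1.7979 bits/symbol


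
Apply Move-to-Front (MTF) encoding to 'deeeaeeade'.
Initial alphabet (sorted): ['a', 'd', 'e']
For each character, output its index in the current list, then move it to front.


MTF encoding:
'd': index 1 in ['a', 'd', 'e'] -> ['d', 'a', 'e']
'e': index 2 in ['d', 'a', 'e'] -> ['e', 'd', 'a']
'e': index 0 in ['e', 'd', 'a'] -> ['e', 'd', 'a']
'e': index 0 in ['e', 'd', 'a'] -> ['e', 'd', 'a']
'a': index 2 in ['e', 'd', 'a'] -> ['a', 'e', 'd']
'e': index 1 in ['a', 'e', 'd'] -> ['e', 'a', 'd']
'e': index 0 in ['e', 'a', 'd'] -> ['e', 'a', 'd']
'a': index 1 in ['e', 'a', 'd'] -> ['a', 'e', 'd']
'd': index 2 in ['a', 'e', 'd'] -> ['d', 'a', 'e']
'e': index 2 in ['d', 'a', 'e'] -> ['e', 'd', 'a']


Output: [1, 2, 0, 0, 2, 1, 0, 1, 2, 2]


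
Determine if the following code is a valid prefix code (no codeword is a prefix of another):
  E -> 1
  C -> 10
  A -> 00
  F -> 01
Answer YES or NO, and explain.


Checking each pair (does one codeword prefix another?):
  E='1' vs C='10': prefix -- VIOLATION

NO -- this is NOT a valid prefix code. E (1) is a prefix of C (10).


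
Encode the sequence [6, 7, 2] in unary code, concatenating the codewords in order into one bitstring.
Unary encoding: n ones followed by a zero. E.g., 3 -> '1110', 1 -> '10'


Encode each number as n ones followed by a terminating 0:
  6 -> 1111110 (7 bits)
  7 -> 11111110 (8 bits)
  2 -> 110 (3 bits)
Total length = 7 + 8 + 3 = 18 bits.

Unary([6, 7, 2]) = 111111011111110110 (18 bits)


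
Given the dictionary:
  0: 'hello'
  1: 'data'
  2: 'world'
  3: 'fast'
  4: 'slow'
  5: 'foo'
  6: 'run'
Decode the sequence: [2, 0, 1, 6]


Look up each index in the dictionary:
  2 -> 'world'
  0 -> 'hello'
  1 -> 'data'
  6 -> 'run'

Decoded: "world hello data run"


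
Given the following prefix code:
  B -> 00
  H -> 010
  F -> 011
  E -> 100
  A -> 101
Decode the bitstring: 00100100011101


Decoding step by step:
Bits 00 -> B
Bits 100 -> E
Bits 100 -> E
Bits 011 -> F
Bits 101 -> A


Decoded message: BEEFA


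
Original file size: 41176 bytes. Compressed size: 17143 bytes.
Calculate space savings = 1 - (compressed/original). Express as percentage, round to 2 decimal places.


ratio = compressed/original = 17143/41176 = 0.416335
savings = 1 - ratio = 1 - 0.416335 = 0.583665
as a percentage: 0.583665 * 100 = 58.37%

Space savings = 1 - 17143/41176 = 58.37%


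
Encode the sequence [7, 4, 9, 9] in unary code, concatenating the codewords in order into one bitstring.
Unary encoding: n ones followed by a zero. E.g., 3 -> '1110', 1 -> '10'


Encode each number as n ones followed by a terminating 0:
  7 -> 11111110 (8 bits)
  4 -> 11110 (5 bits)
  9 -> 1111111110 (10 bits)
  9 -> 1111111110 (10 bits)
Total length = 8 + 5 + 10 + 10 = 33 bits.

Unary([7, 4, 9, 9]) = 111111101111011111111101111111110 (33 bits)


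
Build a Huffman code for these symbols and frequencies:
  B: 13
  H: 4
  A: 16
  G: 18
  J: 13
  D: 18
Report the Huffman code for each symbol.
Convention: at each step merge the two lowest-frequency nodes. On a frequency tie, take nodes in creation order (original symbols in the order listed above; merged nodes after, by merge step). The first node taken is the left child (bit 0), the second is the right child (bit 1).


Huffman tree construction:
Step 1: Merge H(4) + B(13) = 17
Step 2: Merge J(13) + A(16) = 29
Step 3: Merge (H+B)(17) + G(18) = 35
Step 4: Merge D(18) + (J+A)(29) = 47
Step 5: Merge ((H+B)+G)(35) + (D+(J+A))(47) = 82
Read each symbol's code off the tree from the root (left child = 0, right child = 1).

Codes:
  B: 001 (length 3)
  H: 000 (length 3)
  A: 111 (length 3)
  G: 01 (length 2)
  J: 110 (length 3)
  D: 10 (length 2)
Average code length: 210/82 = 2.5610 bits/symbol
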